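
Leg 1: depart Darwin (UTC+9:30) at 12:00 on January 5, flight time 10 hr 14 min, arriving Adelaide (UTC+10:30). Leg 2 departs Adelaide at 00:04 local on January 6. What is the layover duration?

Convert departure to UTC: 12:00 − 9:30 = 02:30 UTC on Jan 5.
Add 10 hours and 14 minutes flight time → 12:44 UTC.
Adelaide is UTC+10:30, so local arrival = 12:44 + 10:30 = 23:14 on Jan 5.
Layover = 00:04 − 23:14 (+1 day) = 50 minutes.

50 minutes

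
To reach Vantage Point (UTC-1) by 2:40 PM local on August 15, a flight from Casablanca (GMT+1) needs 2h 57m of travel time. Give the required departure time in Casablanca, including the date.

1:43 PM on August 15

Target arrival in UTC: 2:40 PM + 1:00 = 3:40 PM on Aug 15.
Subtract 2 hours 57 minutes → departure 12:43 PM UTC on Aug 15.
Casablanca is UTC+1:00: 12:43 PM + 1:00 = 1:43 PM on Aug 15.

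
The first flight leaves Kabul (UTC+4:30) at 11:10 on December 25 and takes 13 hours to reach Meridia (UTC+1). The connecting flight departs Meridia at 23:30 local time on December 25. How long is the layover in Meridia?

Convert departure to UTC: 11:10 − 4:30 = 06:40 UTC on Dec 25.
Add 13 hours flight time → 19:40 UTC.
Meridia is UTC+1:00, so local arrival = 19:40 + 1:00 = 20:40 on Dec 25.
Layover = 23:30 − 20:40 = 2 hours 50 minutes.

2 hours 50 minutes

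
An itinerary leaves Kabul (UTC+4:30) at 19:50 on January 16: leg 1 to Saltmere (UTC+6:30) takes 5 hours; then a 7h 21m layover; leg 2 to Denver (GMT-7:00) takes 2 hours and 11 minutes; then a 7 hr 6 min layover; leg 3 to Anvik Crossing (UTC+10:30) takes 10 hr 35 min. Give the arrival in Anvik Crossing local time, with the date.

Convert departure to UTC: 19:50 − 4:30 = 15:20 UTC on Jan 16.
Add 5 hours leg 1 → 20:20 UTC.
Add 7 hours 21 minutes layover in Saltmere → 03:41 UTC (Jan 17).
Add 2 hours 11 minutes leg 2 → 05:52 UTC.
Add 7 hours and 6 minutes layover in Denver → 12:58 UTC.
Add 10 hours and 35 minutes leg 3 → 23:33 UTC.
Anvik Crossing is UTC+10:30, so local arrival = 23:33 + 10:30 = 10:03 on Jan 18.

10:03 on January 18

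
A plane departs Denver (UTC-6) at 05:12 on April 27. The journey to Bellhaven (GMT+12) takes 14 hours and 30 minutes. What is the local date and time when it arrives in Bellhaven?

Convert departure to UTC: 05:12 + 6:00 = 11:12 UTC on Apr 27.
Add 14 hours and 30 minutes travel time → 01:42 UTC (Apr 28).
Bellhaven is UTC+12:00, so local arrival = 01:42 + 12:00 = 13:42 on Apr 28.

13:42 on Apr 28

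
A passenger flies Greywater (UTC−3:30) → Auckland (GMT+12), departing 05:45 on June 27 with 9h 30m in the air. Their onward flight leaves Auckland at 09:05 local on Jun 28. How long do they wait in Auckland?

Convert departure to UTC: 05:45 + 3:30 = 09:15 UTC on Jun 27.
Add 9 hours 30 minutes flight time → 18:45 UTC.
Auckland is UTC+12:00, so local arrival = 18:45 + 12:00 = 06:45 on Jun 28.
Layover = 09:05 − 06:45 = 2 hours 20 minutes.

2 hours 20 minutes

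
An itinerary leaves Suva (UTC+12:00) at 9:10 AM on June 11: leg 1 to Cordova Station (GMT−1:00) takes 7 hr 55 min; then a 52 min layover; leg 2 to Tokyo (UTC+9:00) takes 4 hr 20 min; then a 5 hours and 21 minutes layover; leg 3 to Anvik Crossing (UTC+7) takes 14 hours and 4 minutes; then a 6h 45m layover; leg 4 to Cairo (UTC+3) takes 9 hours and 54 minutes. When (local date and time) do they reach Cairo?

1:21 AM on Jun 13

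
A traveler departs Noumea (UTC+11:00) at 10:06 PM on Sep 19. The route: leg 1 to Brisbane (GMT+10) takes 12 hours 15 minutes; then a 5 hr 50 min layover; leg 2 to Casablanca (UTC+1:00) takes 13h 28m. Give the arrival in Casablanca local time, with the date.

Convert departure to UTC: 10:06 PM − 11:00 = 11:06 AM UTC on Sep 19.
Add 12 hours 15 minutes leg 1 → 11:21 PM UTC.
Add 5 hours 50 minutes layover in Brisbane → 5:11 AM UTC (Sep 20).
Add 13 hours 28 minutes leg 2 → 6:39 PM UTC.
Casablanca is UTC+1:00, so local arrival = 6:39 PM + 1:00 = 7:39 PM on Sep 20.

7:39 PM on Sep 20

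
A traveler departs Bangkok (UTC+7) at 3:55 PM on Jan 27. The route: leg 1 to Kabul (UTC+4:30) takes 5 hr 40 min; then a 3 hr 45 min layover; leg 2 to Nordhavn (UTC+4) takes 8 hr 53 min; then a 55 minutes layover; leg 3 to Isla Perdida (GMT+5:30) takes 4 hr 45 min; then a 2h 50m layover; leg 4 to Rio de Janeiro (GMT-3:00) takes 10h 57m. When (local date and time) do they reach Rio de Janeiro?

7:40 PM on Jan 28

Convert departure to UTC: 3:55 PM − 7:00 = 8:55 AM UTC on Jan 27.
Add 5 hours and 40 minutes leg 1 → 2:35 PM UTC.
Add 3 hours 45 minutes layover in Kabul → 6:20 PM UTC.
Add 8 hours and 53 minutes leg 2 → 3:13 AM UTC (Jan 28).
Add 55 minutes layover in Nordhavn → 4:08 AM UTC.
Add 4 hours 45 minutes leg 3 → 8:53 AM UTC.
Add 2 hours 50 minutes layover in Isla Perdida → 11:43 AM UTC.
Add 10 hours 57 minutes leg 4 → 10:40 PM UTC.
Rio de Janeiro is UTC−3:00, so local arrival = 10:40 PM − 3:00 = 7:40 PM on Jan 28.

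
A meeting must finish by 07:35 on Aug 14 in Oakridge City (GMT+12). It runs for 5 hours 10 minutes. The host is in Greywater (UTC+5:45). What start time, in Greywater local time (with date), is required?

Target end time in UTC: 07:35 − 12:00 = 19:35 on Aug 13.
Subtract 5 hours 10 minutes → start 14:25 UTC on Aug 13.
Greywater is UTC+5:45: 14:25 + 5:45 = 20:10 on Aug 13.

20:10 on Aug 13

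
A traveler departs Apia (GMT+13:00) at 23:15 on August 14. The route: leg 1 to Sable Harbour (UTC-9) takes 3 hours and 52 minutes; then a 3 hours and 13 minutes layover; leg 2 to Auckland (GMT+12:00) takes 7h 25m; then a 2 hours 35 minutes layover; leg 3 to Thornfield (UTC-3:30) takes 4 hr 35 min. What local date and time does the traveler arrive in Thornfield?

04:25 on Aug 15

Convert departure to UTC: 23:15 − 13:00 = 10:15 UTC on Aug 14.
Add 3 hours 52 minutes leg 1 → 14:07 UTC.
Add 3 hours and 13 minutes layover in Sable Harbour → 17:20 UTC.
Add 7 hours 25 minutes leg 2 → 00:45 UTC (Aug 15).
Add 2 hours and 35 minutes layover in Auckland → 03:20 UTC.
Add 4 hours 35 minutes leg 3 → 07:55 UTC.
Thornfield is UTC−3:30, so local arrival = 07:55 − 3:30 = 04:25 on Aug 15.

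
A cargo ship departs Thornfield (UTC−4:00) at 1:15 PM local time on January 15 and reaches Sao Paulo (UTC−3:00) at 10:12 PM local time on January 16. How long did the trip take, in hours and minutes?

31 hours 57 minutes

Departure in UTC: 1:15 PM + 4:00 = 5:15 PM on Jan 15.
Arrival in UTC: 10:12 PM + 3:00 = 1:12 AM on Jan 17.
Elapsed = 1:12 AM − 5:15 PM (+2 days) = 31 hours 57 minutes.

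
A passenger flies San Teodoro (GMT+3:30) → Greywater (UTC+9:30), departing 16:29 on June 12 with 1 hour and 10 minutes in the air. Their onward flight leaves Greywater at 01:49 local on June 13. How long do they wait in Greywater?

2 hours 10 minutes

Convert departure to UTC: 16:29 − 3:30 = 12:59 UTC on Jun 12.
Add 1 hour and 10 minutes flight time → 14:09 UTC.
Greywater is UTC+9:30, so local arrival = 14:09 + 9:30 = 23:39 on Jun 12.
Layover = 01:49 − 23:39 (+1 day) = 2 hours 10 minutes.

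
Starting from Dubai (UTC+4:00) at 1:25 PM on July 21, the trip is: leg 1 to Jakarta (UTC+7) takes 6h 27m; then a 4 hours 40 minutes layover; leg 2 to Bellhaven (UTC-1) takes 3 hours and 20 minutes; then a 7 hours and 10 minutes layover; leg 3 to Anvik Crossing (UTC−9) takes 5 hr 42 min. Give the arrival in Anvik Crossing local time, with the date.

3:44 AM on July 22

Convert departure to UTC: 1:25 PM − 4:00 = 9:25 AM UTC on Jul 21.
Add 6 hours and 27 minutes leg 1 → 3:52 PM UTC.
Add 4 hours and 40 minutes layover in Jakarta → 8:32 PM UTC.
Add 3 hours 20 minutes leg 2 → 11:52 PM UTC.
Add 7 hours and 10 minutes layover in Bellhaven → 7:02 AM UTC (Jul 22).
Add 5 hours 42 minutes leg 3 → 12:44 PM UTC.
Anvik Crossing is UTC−9:00, so local arrival = 12:44 PM − 9:00 = 3:44 AM on Jul 22.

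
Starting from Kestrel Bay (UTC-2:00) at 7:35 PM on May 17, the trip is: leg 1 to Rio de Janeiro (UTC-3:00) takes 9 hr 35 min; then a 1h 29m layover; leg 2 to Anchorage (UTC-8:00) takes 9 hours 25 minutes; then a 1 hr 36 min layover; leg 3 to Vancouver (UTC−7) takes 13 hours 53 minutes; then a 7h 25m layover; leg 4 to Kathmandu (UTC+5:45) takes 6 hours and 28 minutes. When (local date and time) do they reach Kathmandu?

5:11 AM on May 20

Convert departure to UTC: 7:35 PM + 2:00 = 9:35 PM UTC on May 17.
Add 9 hours and 35 minutes leg 1 → 7:10 AM UTC (May 18).
Add 1 hour and 29 minutes layover in Rio de Janeiro → 8:39 AM UTC.
Add 9 hours and 25 minutes leg 2 → 6:04 PM UTC.
Add 1 hour and 36 minutes layover in Anchorage → 7:40 PM UTC.
Add 13 hours 53 minutes leg 3 → 9:33 AM UTC (May 19).
Add 7 hours 25 minutes layover in Vancouver → 4:58 PM UTC.
Add 6 hours 28 minutes leg 4 → 11:26 PM UTC.
Kathmandu is UTC+5:45, so local arrival = 11:26 PM + 5:45 = 5:11 AM on May 20.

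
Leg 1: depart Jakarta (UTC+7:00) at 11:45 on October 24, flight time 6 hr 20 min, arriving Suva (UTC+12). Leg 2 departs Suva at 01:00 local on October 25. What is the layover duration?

1 hour 55 minutes

Convert departure to UTC: 11:45 − 7:00 = 04:45 UTC on Oct 24.
Add 6 hours and 20 minutes flight time → 11:05 UTC.
Suva is UTC+12:00, so local arrival = 11:05 + 12:00 = 23:05 on Oct 24.
Layover = 01:00 − 23:05 (+1 day) = 1 hour 55 minutes.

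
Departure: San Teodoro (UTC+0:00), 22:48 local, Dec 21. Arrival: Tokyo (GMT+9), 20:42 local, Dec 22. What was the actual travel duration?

Departure is already UTC: 22:48 on Dec 21.
Arrival in UTC: 20:42 − 9:00 = 11:42 on Dec 22.
Elapsed = 11:42 − 22:48 (+1 day) = 12 hours 54 minutes.

12 hours 54 minutes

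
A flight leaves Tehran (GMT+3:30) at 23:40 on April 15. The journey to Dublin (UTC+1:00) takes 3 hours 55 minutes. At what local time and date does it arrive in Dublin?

Convert departure to UTC: 23:40 − 3:30 = 20:10 UTC on Apr 15.
Add 3 hours and 55 minutes travel time → 00:05 UTC (Apr 16).
Dublin is UTC+1:00, so local arrival = 00:05 + 1:00 = 01:05 on Apr 16.

01:05 on April 16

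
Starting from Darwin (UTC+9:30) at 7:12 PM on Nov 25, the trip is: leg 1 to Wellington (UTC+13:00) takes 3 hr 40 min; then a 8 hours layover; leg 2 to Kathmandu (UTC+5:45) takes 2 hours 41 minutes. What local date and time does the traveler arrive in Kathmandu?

5:48 AM on Nov 26

Convert departure to UTC: 7:12 PM − 9:30 = 9:42 AM UTC on Nov 25.
Add 3 hours and 40 minutes leg 1 → 1:22 PM UTC.
Add 8 hours layover in Wellington → 9:22 PM UTC.
Add 2 hours 41 minutes leg 2 → 12:03 AM UTC (Nov 26).
Kathmandu is UTC+5:45, so local arrival = 12:03 AM + 5:45 = 5:48 AM on Nov 26.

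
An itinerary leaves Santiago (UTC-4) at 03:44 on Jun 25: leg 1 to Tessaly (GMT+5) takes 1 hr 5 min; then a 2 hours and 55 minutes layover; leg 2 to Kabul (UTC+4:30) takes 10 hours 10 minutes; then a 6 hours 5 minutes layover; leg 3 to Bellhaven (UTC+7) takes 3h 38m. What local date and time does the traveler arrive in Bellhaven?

14:37 on Jun 26

Convert departure to UTC: 03:44 + 4:00 = 07:44 UTC on Jun 25.
Add 1 hour and 5 minutes leg 1 → 08:49 UTC.
Add 2 hours and 55 minutes layover in Tessaly → 11:44 UTC.
Add 10 hours 10 minutes leg 2 → 21:54 UTC.
Add 6 hours 5 minutes layover in Kabul → 03:59 UTC (Jun 26).
Add 3 hours 38 minutes leg 3 → 07:37 UTC.
Bellhaven is UTC+7:00, so local arrival = 07:37 + 7:00 = 14:37 on Jun 26.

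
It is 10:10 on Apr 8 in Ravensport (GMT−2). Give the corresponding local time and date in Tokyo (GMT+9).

21:10 on April 8

Tokyo is 11:00 ahead of Ravensport.
Shift by the zone difference: 10:10 + 11:00 = 21:10 on Apr 8 in Tokyo.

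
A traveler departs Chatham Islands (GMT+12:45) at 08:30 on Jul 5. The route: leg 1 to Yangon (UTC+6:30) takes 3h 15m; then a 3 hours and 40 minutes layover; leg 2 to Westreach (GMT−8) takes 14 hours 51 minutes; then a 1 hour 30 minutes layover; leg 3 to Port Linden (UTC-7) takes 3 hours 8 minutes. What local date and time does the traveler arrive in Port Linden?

Convert departure to UTC: 08:30 − 12:45 = 19:45 UTC on Jul 4.
Add 3 hours and 15 minutes leg 1 → 23:00 UTC.
Add 3 hours 40 minutes layover in Yangon → 02:40 UTC (Jul 5).
Add 14 hours and 51 minutes leg 2 → 17:31 UTC.
Add 1 hour 30 minutes layover in Westreach → 19:01 UTC.
Add 3 hours and 8 minutes leg 3 → 22:09 UTC.
Port Linden is UTC−7:00, so local arrival = 22:09 − 7:00 = 15:09 on Jul 5.

15:09 on July 5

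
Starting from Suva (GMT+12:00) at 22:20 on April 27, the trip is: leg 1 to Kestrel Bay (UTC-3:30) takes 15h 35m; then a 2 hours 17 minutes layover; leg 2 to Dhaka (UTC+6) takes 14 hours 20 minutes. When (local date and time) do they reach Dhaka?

00:32 on April 29

Convert departure to UTC: 22:20 − 12:00 = 10:20 UTC on Apr 27.
Add 15 hours 35 minutes leg 1 → 01:55 UTC (Apr 28).
Add 2 hours and 17 minutes layover in Kestrel Bay → 04:12 UTC.
Add 14 hours and 20 minutes leg 2 → 18:32 UTC.
Dhaka is UTC+6:00, so local arrival = 18:32 + 6:00 = 00:32 on Apr 29.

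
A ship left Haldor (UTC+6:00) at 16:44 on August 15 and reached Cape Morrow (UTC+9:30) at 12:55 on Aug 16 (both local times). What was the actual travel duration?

Departure in UTC: 16:44 − 6:00 = 10:44 on Aug 15.
Arrival in UTC: 12:55 − 9:30 = 03:25 on Aug 16.
Elapsed = 03:25 − 10:44 (+1 day) = 16 hours 41 minutes.

16 hours 41 minutes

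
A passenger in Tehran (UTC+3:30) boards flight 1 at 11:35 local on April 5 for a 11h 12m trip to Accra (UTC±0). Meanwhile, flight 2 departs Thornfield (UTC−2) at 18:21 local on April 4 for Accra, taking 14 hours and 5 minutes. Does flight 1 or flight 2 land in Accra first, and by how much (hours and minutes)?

Flight 1 in UTC: 11:35 − 3:30 = 08:05 on Apr 5.
+11 hours and 12 minutes → arrive 19:17 UTC on Apr 5.
Flight 2 in UTC: 18:21 + 2:00 = 20:21 on Apr 4.
+14 hours 5 minutes → arrive 10:26 UTC on Apr 5.
Flight 2 lands earlier by 8 hours 51 minutes.

the second, by 8 hours 51 minutes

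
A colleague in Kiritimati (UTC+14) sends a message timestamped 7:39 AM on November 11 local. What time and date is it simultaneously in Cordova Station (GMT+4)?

In UTC: 7:39 AM − 14:00 = 5:39 PM on Nov 10.
Cordova Station is UTC+4:00: 5:39 PM + 4:00 = 9:39 PM on Nov 10.

9:39 PM on Nov 10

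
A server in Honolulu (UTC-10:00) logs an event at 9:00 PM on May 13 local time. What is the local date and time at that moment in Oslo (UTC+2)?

9:00 AM on May 14

In UTC: 9:00 PM + 10:00 = 7:00 AM on May 14.
Oslo is UTC+2:00: 7:00 AM + 2:00 = 9:00 AM on May 14.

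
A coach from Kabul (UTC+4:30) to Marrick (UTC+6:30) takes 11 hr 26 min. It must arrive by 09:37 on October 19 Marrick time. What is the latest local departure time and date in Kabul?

20:11 on Oct 18

Target arrival in UTC: 09:37 − 6:30 = 03:07 on Oct 19.
Subtract 11 hours and 26 minutes → departure 15:41 UTC on Oct 18.
Kabul is UTC+4:30: 15:41 + 4:30 = 20:11 on Oct 18.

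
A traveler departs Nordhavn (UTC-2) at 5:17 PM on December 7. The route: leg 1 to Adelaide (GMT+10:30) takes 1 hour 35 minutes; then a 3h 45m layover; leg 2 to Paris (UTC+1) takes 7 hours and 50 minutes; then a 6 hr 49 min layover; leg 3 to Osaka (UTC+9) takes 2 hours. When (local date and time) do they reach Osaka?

Convert departure to UTC: 5:17 PM + 2:00 = 7:17 PM UTC on Dec 7.
Add 1 hour 35 minutes leg 1 → 8:52 PM UTC.
Add 3 hours and 45 minutes layover in Adelaide → 12:37 AM UTC (Dec 8).
Add 7 hours 50 minutes leg 2 → 8:27 AM UTC.
Add 6 hours and 49 minutes layover in Paris → 3:16 PM UTC.
Add 2 hours leg 3 → 5:16 PM UTC.
Osaka is UTC+9:00, so local arrival = 5:16 PM + 9:00 = 2:16 AM on Dec 9.

2:16 AM on December 9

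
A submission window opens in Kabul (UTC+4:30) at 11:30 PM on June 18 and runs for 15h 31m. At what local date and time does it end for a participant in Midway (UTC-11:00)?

Convert start to UTC: 11:30 PM − 4:30 = 7:00 PM UTC on Jun 18.
Add 15 hours and 31 minutes duration → 10:31 AM UTC (Jun 19).
Midway is UTC−11:00, so local end time = 10:31 AM − 11:00 = 11:31 PM on Jun 18.

11:31 PM on June 18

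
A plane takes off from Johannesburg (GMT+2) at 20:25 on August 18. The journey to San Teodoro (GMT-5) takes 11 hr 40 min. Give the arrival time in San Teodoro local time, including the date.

01:05 on August 19

Convert departure to UTC: 20:25 − 2:00 = 18:25 UTC on Aug 18.
Add 11 hours and 40 minutes travel time → 06:05 UTC (Aug 19).
San Teodoro is UTC−5:00, so local arrival = 06:05 − 5:00 = 01:05 on Aug 19.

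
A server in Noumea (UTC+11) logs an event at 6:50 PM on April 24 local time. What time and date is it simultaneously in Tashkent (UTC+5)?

In UTC: 6:50 PM − 11:00 = 7:50 AM on Apr 24.
Tashkent is UTC+5:00: 7:50 AM + 5:00 = 12:50 PM on Apr 24.

12:50 PM on April 24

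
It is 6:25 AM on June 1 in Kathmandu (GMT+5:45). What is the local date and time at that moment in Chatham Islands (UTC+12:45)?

1:25 PM on June 1

Chatham Islands is 7:00 ahead of Kathmandu.
Shift by the zone difference: 6:25 AM + 7:00 = 1:25 PM on Jun 1 in Chatham Islands.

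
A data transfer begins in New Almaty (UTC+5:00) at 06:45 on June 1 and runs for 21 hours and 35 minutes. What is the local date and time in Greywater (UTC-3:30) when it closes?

19:50 on Jun 1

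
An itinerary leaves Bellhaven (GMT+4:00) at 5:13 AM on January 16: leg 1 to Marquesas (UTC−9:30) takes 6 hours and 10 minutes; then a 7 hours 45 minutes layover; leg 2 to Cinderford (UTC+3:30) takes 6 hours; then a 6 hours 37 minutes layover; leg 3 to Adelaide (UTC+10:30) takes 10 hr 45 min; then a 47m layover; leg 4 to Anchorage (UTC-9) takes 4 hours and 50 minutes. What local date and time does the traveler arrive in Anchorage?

11:07 AM on January 17

Convert departure to UTC: 5:13 AM − 4:00 = 1:13 AM UTC on Jan 16.
Add 6 hours 10 minutes leg 1 → 7:23 AM UTC.
Add 7 hours 45 minutes layover in Marquesas → 3:08 PM UTC.
Add 6 hours leg 2 → 9:08 PM UTC.
Add 6 hours and 37 minutes layover in Cinderford → 3:45 AM UTC (Jan 17).
Add 10 hours 45 minutes leg 3 → 2:30 PM UTC.
Add 47 minutes layover in Adelaide → 3:17 PM UTC.
Add 4 hours and 50 minutes leg 4 → 8:07 PM UTC.
Anchorage is UTC−9:00, so local arrival = 8:07 PM − 9:00 = 11:07 AM on Jan 17.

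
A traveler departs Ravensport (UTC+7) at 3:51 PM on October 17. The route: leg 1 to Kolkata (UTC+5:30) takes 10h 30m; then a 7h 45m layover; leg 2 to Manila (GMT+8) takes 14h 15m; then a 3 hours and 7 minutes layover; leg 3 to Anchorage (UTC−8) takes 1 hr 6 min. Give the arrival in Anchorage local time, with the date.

1:34 PM on October 18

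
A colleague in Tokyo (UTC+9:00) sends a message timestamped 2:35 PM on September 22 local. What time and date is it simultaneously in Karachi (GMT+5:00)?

In UTC: 2:35 PM − 9:00 = 5:35 AM on Sep 22.
Karachi is UTC+5:00: 5:35 AM + 5:00 = 10:35 AM on Sep 22.

10:35 AM on September 22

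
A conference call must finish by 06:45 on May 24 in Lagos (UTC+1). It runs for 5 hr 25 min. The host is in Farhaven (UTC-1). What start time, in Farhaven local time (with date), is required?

Target end time in UTC: 06:45 − 1:00 = 05:45 on May 24.
Subtract 5 hours and 25 minutes → start 00:20 UTC on May 24.
Farhaven is UTC−1:00: 00:20 − 1:00 = 23:20 on May 23.

23:20 on May 23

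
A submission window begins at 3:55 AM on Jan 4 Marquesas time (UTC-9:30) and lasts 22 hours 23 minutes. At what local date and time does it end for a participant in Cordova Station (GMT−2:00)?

9:48 AM on January 5

Convert start to UTC: 3:55 AM + 9:30 = 1:25 PM UTC on Jan 4.
Add 22 hours and 23 minutes duration → 11:48 AM UTC (Jan 5).
Cordova Station is UTC−2:00, so local end time = 11:48 AM − 2:00 = 9:48 AM on Jan 5.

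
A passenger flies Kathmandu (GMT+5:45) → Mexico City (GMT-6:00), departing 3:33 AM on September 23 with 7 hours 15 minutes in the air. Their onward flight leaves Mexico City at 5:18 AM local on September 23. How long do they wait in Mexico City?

6 hours 15 minutes

Convert departure to UTC: 3:33 AM − 5:45 = 9:48 PM UTC on Sep 22.
Add 7 hours and 15 minutes flight time → 5:03 AM UTC (Sep 23).
Mexico City is UTC−6:00, so local arrival = 5:03 AM − 6:00 = 11:03 PM on Sep 22.
Layover = 5:18 AM − 11:03 PM (+1 day) = 6 hours 15 minutes.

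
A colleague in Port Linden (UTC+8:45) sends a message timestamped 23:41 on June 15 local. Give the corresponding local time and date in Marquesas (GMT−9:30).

05:26 on June 15

Marquesas is 18:15 behind Port Linden.
Shift by the zone difference: 23:41 − 18:15 = 05:26 on Jun 15 in Marquesas.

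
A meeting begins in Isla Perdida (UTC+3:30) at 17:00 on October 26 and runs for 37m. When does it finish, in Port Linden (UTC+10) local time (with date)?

Convert start to UTC: 17:00 − 3:30 = 13:30 UTC on Oct 26.
Add 37 minutes duration → 14:07 UTC.
Port Linden is UTC+10:00, so local end time = 14:07 + 10:00 = 00:07 on Oct 27.

00:07 on October 27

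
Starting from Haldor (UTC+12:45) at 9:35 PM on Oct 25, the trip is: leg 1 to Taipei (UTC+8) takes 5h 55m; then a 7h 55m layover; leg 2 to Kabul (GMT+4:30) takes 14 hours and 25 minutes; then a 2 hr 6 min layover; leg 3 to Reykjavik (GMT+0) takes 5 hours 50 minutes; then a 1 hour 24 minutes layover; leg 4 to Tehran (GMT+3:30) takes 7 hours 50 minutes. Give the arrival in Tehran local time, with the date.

9:45 AM on October 27

Convert departure to UTC: 9:35 PM − 12:45 = 8:50 AM UTC on Oct 25.
Add 5 hours 55 minutes leg 1 → 2:45 PM UTC.
Add 7 hours 55 minutes layover in Taipei → 10:40 PM UTC.
Add 14 hours and 25 minutes leg 2 → 1:05 PM UTC (Oct 26).
Add 2 hours 6 minutes layover in Kabul → 3:11 PM UTC.
Add 5 hours 50 minutes leg 3 → 9:01 PM UTC.
Add 1 hour 24 minutes layover in Reykjavik → 10:25 PM UTC.
Add 7 hours 50 minutes leg 4 → 6:15 AM UTC (Oct 27).
Tehran is UTC+3:30, so local arrival = 6:15 AM + 3:30 = 9:45 AM on Oct 27.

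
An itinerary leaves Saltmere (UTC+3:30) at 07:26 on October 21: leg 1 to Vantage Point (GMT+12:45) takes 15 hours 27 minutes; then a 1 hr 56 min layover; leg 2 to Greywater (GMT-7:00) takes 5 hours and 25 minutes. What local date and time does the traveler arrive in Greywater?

19:44 on Oct 21

Convert departure to UTC: 07:26 − 3:30 = 03:56 UTC on Oct 21.
Add 15 hours 27 minutes leg 1 → 19:23 UTC.
Add 1 hour and 56 minutes layover in Vantage Point → 21:19 UTC.
Add 5 hours 25 minutes leg 2 → 02:44 UTC (Oct 22).
Greywater is UTC−7:00, so local arrival = 02:44 − 7:00 = 19:44 on Oct 21.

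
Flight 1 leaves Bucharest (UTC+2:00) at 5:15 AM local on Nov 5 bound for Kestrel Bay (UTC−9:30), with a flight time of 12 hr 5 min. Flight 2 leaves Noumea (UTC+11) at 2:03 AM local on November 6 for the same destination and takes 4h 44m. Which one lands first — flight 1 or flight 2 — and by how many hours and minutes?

Flight 1 in UTC: 5:15 AM − 2:00 = 3:15 AM on Nov 5.
+12 hours 5 minutes → arrive 3:20 PM UTC on Nov 5.
Flight 2 in UTC: 2:03 AM − 11:00 = 3:03 PM on Nov 5.
+4 hours 44 minutes → arrive 7:47 PM UTC on Nov 5.
Flight 1 lands earlier by 4 hours 27 minutes.

the first, by 4 hours 27 minutes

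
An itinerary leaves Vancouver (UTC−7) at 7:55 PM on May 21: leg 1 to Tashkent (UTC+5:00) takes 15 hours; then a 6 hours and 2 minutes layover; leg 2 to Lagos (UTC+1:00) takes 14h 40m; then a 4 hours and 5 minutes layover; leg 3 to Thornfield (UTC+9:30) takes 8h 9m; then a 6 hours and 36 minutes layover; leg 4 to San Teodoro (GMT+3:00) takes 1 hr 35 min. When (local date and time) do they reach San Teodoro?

Convert departure to UTC: 7:55 PM + 7:00 = 2:55 AM UTC on May 22.
Add 15 hours leg 1 → 5:55 PM UTC.
Add 6 hours and 2 minutes layover in Tashkent → 11:57 PM UTC.
Add 14 hours and 40 minutes leg 2 → 2:37 PM UTC (May 23).
Add 4 hours 5 minutes layover in Lagos → 6:42 PM UTC.
Add 8 hours and 9 minutes leg 3 → 2:51 AM UTC (May 24).
Add 6 hours and 36 minutes layover in Thornfield → 9:27 AM UTC.
Add 1 hour 35 minutes leg 4 → 11:02 AM UTC.
San Teodoro is UTC+3:00, so local arrival = 11:02 AM + 3:00 = 2:02 PM on May 24.

2:02 PM on May 24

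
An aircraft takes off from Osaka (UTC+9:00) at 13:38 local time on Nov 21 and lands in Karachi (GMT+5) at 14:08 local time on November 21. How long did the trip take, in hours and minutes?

4 hours 30 minutes

Departure in UTC: 13:38 − 9:00 = 04:38 on Nov 21.
Arrival in UTC: 14:08 − 5:00 = 09:08 on Nov 21.
Elapsed = 09:08 − 04:38 = 4 hours 30 minutes.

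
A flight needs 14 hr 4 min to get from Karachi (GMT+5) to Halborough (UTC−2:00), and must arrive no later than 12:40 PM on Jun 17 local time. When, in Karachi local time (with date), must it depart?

5:36 AM on June 17

Target arrival in UTC: 12:40 PM + 2:00 = 2:40 PM on Jun 17.
Subtract 14 hours 4 minutes → departure 12:36 AM UTC on Jun 17.
Karachi is UTC+5:00: 12:36 AM + 5:00 = 5:36 AM on Jun 17.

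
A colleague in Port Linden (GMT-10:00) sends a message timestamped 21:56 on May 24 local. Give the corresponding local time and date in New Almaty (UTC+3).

10:56 on May 25

New Almaty is 13:00 ahead of Port Linden.
Shift by the zone difference: 21:56 + 13:00 = 10:56 on May 25 in New Almaty.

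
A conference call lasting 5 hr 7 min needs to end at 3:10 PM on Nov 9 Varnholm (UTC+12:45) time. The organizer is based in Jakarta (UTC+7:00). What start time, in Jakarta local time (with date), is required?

4:18 AM on November 9

Target end time in UTC: 3:10 PM − 12:45 = 2:25 AM on Nov 9.
Subtract 5 hours and 7 minutes → start 9:18 PM UTC on Nov 8.
Jakarta is UTC+7:00: 9:18 PM + 7:00 = 4:18 AM on Nov 9.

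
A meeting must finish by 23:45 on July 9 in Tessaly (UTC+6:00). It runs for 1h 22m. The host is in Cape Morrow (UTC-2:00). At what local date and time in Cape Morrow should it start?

14:23 on July 9

Target end time in UTC: 23:45 − 6:00 = 17:45 on Jul 9.
Subtract 1 hour and 22 minutes → start 16:23 UTC on Jul 9.
Cape Morrow is UTC−2:00: 16:23 − 2:00 = 14:23 on Jul 9.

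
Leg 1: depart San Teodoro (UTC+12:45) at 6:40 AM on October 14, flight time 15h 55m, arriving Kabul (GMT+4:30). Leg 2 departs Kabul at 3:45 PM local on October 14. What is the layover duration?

1 hour 25 minutes

Convert departure to UTC: 6:40 AM − 12:45 = 5:55 PM UTC on Oct 13.
Add 15 hours and 55 minutes flight time → 9:50 AM UTC (Oct 14).
Kabul is UTC+4:30, so local arrival = 9:50 AM + 4:30 = 2:20 PM on Oct 14.
Layover = 3:45 PM − 2:20 PM = 1 hour 25 minutes.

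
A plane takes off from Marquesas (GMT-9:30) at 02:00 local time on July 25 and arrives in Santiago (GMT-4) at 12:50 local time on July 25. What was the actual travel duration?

Santiago is 5:30 ahead of Marquesas.
Clock-face elapsed time (ignoring zones) is 10 hours 50 minutes.
Actual elapsed = 10 hours 50 minutes − 5:30 = 5 hours 20 minutes.

5 hours 20 minutes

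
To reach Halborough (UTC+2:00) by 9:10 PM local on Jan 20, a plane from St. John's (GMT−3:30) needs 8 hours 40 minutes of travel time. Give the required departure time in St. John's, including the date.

Target arrival in UTC: 9:10 PM − 2:00 = 7:10 PM on Jan 20.
Subtract 8 hours 40 minutes → departure 10:30 AM UTC on Jan 20.
St. John's is UTC−3:30: 10:30 AM − 3:30 = 7:00 AM on Jan 20.

7:00 AM on January 20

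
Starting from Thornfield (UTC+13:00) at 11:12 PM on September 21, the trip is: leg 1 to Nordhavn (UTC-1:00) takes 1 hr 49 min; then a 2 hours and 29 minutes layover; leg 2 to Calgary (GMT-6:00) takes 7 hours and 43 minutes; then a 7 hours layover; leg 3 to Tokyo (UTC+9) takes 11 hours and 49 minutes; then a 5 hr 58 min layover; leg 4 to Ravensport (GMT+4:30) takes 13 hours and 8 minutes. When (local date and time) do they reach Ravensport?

4:38 PM on September 23

Convert departure to UTC: 11:12 PM − 13:00 = 10:12 AM UTC on Sep 21.
Add 1 hour and 49 minutes leg 1 → 12:01 PM UTC.
Add 2 hours 29 minutes layover in Nordhavn → 2:30 PM UTC.
Add 7 hours and 43 minutes leg 2 → 10:13 PM UTC.
Add 7 hours layover in Calgary → 5:13 AM UTC (Sep 22).
Add 11 hours 49 minutes leg 3 → 5:02 PM UTC.
Add 5 hours 58 minutes layover in Tokyo → 11:00 PM UTC.
Add 13 hours 8 minutes leg 4 → 12:08 PM UTC (Sep 23).
Ravensport is UTC+4:30, so local arrival = 12:08 PM + 4:30 = 4:38 PM on Sep 23.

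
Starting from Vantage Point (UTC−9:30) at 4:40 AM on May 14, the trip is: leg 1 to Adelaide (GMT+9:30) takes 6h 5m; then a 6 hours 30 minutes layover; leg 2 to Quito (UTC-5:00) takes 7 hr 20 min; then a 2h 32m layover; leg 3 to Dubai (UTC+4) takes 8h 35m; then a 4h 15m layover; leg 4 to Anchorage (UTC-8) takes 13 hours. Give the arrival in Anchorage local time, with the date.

Convert departure to UTC: 4:40 AM + 9:30 = 2:10 PM UTC on May 14.
Add 6 hours and 5 minutes leg 1 → 8:15 PM UTC.
Add 6 hours and 30 minutes layover in Adelaide → 2:45 AM UTC (May 15).
Add 7 hours 20 minutes leg 2 → 10:05 AM UTC.
Add 2 hours 32 minutes layover in Quito → 12:37 PM UTC.
Add 8 hours and 35 minutes leg 3 → 9:12 PM UTC.
Add 4 hours and 15 minutes layover in Dubai → 1:27 AM UTC (May 16).
Add 13 hours leg 4 → 2:27 PM UTC.
Anchorage is UTC−8:00, so local arrival = 2:27 PM − 8:00 = 6:27 AM on May 16.

6:27 AM on May 16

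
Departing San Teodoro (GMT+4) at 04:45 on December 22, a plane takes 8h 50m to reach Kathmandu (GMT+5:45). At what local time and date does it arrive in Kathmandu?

Convert departure to UTC: 04:45 − 4:00 = 00:45 UTC on Dec 22.
Add 8 hours 50 minutes travel time → 09:35 UTC.
Kathmandu is UTC+5:45, so local arrival = 09:35 + 5:45 = 15:20 on Dec 22.

15:20 on December 22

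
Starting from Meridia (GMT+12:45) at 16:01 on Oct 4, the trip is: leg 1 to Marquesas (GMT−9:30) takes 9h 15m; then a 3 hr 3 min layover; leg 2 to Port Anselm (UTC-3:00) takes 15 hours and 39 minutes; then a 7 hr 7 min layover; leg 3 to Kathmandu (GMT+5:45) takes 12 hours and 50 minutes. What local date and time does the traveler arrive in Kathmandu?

08:55 on Oct 6

Convert departure to UTC: 16:01 − 12:45 = 03:16 UTC on Oct 4.
Add 9 hours 15 minutes leg 1 → 12:31 UTC.
Add 3 hours 3 minutes layover in Marquesas → 15:34 UTC.
Add 15 hours and 39 minutes leg 2 → 07:13 UTC (Oct 5).
Add 7 hours and 7 minutes layover in Port Anselm → 14:20 UTC.
Add 12 hours and 50 minutes leg 3 → 03:10 UTC (Oct 6).
Kathmandu is UTC+5:45, so local arrival = 03:10 + 5:45 = 08:55 on Oct 6.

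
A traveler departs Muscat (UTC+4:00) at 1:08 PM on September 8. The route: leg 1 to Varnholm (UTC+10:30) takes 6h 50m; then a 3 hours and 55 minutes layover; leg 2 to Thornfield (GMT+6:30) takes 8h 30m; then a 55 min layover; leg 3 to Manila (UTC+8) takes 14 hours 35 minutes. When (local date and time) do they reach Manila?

3:53 AM on September 10

Convert departure to UTC: 1:08 PM − 4:00 = 9:08 AM UTC on Sep 8.
Add 6 hours and 50 minutes leg 1 → 3:58 PM UTC.
Add 3 hours 55 minutes layover in Varnholm → 7:53 PM UTC.
Add 8 hours 30 minutes leg 2 → 4:23 AM UTC (Sep 9).
Add 55 minutes layover in Thornfield → 5:18 AM UTC.
Add 14 hours and 35 minutes leg 3 → 7:53 PM UTC.
Manila is UTC+8:00, so local arrival = 7:53 PM + 8:00 = 3:53 AM on Sep 10.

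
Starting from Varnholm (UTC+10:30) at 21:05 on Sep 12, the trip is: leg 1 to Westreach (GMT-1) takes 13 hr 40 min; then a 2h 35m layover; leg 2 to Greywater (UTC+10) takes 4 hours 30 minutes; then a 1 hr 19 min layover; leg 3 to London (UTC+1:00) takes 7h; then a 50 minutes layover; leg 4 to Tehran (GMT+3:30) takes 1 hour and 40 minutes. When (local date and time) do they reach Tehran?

Convert departure to UTC: 21:05 − 10:30 = 10:35 UTC on Sep 12.
Add 13 hours and 40 minutes leg 1 → 00:15 UTC (Sep 13).
Add 2 hours 35 minutes layover in Westreach → 02:50 UTC.
Add 4 hours 30 minutes leg 2 → 07:20 UTC.
Add 1 hour and 19 minutes layover in Greywater → 08:39 UTC.
Add 7 hours leg 3 → 15:39 UTC.
Add 50 minutes layover in London → 16:29 UTC.
Add 1 hour 40 minutes leg 4 → 18:09 UTC.
Tehran is UTC+3:30, so local arrival = 18:09 + 3:30 = 21:39 on Sep 13.

21:39 on Sep 13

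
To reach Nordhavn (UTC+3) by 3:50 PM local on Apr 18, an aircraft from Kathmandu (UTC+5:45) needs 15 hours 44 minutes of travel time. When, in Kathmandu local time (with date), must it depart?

2:51 AM on Apr 18

Target arrival in UTC: 3:50 PM − 3:00 = 12:50 PM on Apr 18.
Subtract 15 hours and 44 minutes → departure 9:06 PM UTC on Apr 17.
Kathmandu is UTC+5:45: 9:06 PM + 5:45 = 2:51 AM on Apr 18.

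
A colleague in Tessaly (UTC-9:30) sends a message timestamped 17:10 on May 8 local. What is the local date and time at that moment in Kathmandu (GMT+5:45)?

In UTC: 17:10 + 9:30 = 02:40 on May 9.
Kathmandu is UTC+5:45: 02:40 + 5:45 = 08:25 on May 9.

08:25 on May 9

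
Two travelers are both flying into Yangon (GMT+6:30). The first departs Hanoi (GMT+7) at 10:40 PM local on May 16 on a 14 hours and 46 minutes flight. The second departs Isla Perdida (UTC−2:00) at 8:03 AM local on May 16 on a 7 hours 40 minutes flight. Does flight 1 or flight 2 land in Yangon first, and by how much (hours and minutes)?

Flight 1 in UTC: 10:40 PM − 7:00 = 3:40 PM on May 16.
+14 hours 46 minutes → arrive 6:26 AM UTC on May 17.
Flight 2 in UTC: 8:03 AM + 2:00 = 10:03 AM on May 16.
+7 hours and 40 minutes → arrive 5:43 PM UTC on May 16.
Flight 2 lands earlier by 12 hours 43 minutes.

the second, by 12 hours 43 minutes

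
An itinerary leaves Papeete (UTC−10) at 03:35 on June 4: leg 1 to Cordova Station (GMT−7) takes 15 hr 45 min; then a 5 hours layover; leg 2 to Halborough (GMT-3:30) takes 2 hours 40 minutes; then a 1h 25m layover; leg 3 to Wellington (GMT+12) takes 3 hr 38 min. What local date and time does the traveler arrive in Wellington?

06:03 on June 6

Convert departure to UTC: 03:35 + 10:00 = 13:35 UTC on Jun 4.
Add 15 hours 45 minutes leg 1 → 05:20 UTC (Jun 5).
Add 5 hours layover in Cordova Station → 10:20 UTC.
Add 2 hours and 40 minutes leg 2 → 13:00 UTC.
Add 1 hour and 25 minutes layover in Halborough → 14:25 UTC.
Add 3 hours and 38 minutes leg 3 → 18:03 UTC.
Wellington is UTC+12:00, so local arrival = 18:03 + 12:00 = 06:03 on Jun 6.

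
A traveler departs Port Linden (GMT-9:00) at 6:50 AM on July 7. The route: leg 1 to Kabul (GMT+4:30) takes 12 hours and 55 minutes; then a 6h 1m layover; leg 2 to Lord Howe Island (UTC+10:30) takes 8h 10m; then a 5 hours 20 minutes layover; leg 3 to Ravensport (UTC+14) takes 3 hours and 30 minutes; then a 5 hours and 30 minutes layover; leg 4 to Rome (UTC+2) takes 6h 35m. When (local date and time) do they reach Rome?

5:51 PM on Jul 9

Convert departure to UTC: 6:50 AM + 9:00 = 3:50 PM UTC on Jul 7.
Add 12 hours and 55 minutes leg 1 → 4:45 AM UTC (Jul 8).
Add 6 hours 1 minute layover in Kabul → 10:46 AM UTC.
Add 8 hours 10 minutes leg 2 → 6:56 PM UTC.
Add 5 hours and 20 minutes layover in Lord Howe Island → 12:16 AM UTC (Jul 9).
Add 3 hours and 30 minutes leg 3 → 3:46 AM UTC.
Add 5 hours 30 minutes layover in Ravensport → 9:16 AM UTC.
Add 6 hours and 35 minutes leg 4 → 3:51 PM UTC.
Rome is UTC+2:00, so local arrival = 3:51 PM + 2:00 = 5:51 PM on Jul 9.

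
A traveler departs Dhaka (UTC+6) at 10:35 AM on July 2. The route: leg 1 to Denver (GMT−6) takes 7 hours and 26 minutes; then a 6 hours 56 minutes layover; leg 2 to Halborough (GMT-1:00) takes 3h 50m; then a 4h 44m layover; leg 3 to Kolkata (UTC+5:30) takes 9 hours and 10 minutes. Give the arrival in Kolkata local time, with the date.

6:11 PM on July 3

Convert departure to UTC: 10:35 AM − 6:00 = 4:35 AM UTC on Jul 2.
Add 7 hours 26 minutes leg 1 → 12:01 PM UTC.
Add 6 hours and 56 minutes layover in Denver → 6:57 PM UTC.
Add 3 hours and 50 minutes leg 2 → 10:47 PM UTC.
Add 4 hours and 44 minutes layover in Halborough → 3:31 AM UTC (Jul 3).
Add 9 hours and 10 minutes leg 3 → 12:41 PM UTC.
Kolkata is UTC+5:30, so local arrival = 12:41 PM + 5:30 = 6:11 PM on Jul 3.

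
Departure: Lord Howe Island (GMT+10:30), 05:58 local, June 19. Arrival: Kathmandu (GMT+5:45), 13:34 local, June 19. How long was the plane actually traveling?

12 hours 21 minutes

Departure in UTC: 05:58 − 10:30 = 19:28 on Jun 18.
Arrival in UTC: 13:34 − 5:45 = 07:49 on Jun 19.
Elapsed = 07:49 − 19:28 (+1 day) = 12 hours 21 minutes.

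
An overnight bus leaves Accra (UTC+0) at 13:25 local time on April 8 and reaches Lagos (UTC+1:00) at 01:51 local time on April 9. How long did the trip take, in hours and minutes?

11 hours 26 minutes

Departure is already UTC: 13:25 on Apr 8.
Arrival in UTC: 01:51 − 1:00 = 00:51 on Apr 9.
Elapsed = 00:51 − 13:25 (+1 day) = 11 hours 26 minutes.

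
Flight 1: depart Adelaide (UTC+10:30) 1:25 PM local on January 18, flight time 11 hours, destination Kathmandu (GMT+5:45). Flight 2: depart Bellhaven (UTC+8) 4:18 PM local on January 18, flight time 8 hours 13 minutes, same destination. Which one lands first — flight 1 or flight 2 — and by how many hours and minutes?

Flight 1 in UTC: 1:25 PM − 10:30 = 2:55 AM on Jan 18.
+11 hours → arrive 1:55 PM UTC on Jan 18.
Flight 2 in UTC: 4:18 PM − 8:00 = 8:18 AM on Jan 18.
+8 hours and 13 minutes → arrive 4:31 PM UTC on Jan 18.
Flight 1 lands earlier by 2 hours 36 minutes.

the first, by 2 hours 36 minutes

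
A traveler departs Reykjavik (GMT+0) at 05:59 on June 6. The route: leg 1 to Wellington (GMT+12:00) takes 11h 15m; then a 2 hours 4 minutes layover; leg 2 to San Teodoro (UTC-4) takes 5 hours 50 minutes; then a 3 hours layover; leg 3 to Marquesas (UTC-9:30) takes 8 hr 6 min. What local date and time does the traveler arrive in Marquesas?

02:44 on June 7

Reykjavik is at UTC+0, so departure is already 05:59 UTC on Jun 6.
Add 11 hours 15 minutes leg 1 → 17:14 UTC.
Add 2 hours 4 minutes layover in Wellington → 19:18 UTC.
Add 5 hours 50 minutes leg 2 → 01:08 UTC (Jun 7).
Add 3 hours layover in San Teodoro → 04:08 UTC.
Add 8 hours and 6 minutes leg 3 → 12:14 UTC.
Marquesas is UTC−9:30, so local arrival = 12:14 − 9:30 = 02:44 on Jun 7.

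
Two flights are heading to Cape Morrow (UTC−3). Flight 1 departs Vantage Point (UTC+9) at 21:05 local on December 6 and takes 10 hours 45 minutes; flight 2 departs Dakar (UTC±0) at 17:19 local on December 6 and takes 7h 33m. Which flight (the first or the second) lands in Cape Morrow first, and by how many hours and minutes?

Flight 1 in UTC: 21:05 − 9:00 = 12:05 on Dec 6.
+10 hours and 45 minutes → arrive 22:50 UTC on Dec 6.
Flight 2 departs at 17:19 UTC (Dec 6).
+7 hours and 33 minutes → arrive 00:52 UTC on Dec 7.
Flight 1 lands earlier by 2 hours 2 minutes.

the first, by 2 hours 2 minutes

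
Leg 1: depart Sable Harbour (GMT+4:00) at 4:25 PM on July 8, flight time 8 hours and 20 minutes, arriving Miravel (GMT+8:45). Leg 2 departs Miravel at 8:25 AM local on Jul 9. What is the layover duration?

Convert departure to UTC: 4:25 PM − 4:00 = 12:25 PM UTC on Jul 8.
Add 8 hours 20 minutes flight time → 8:45 PM UTC.
Miravel is UTC+8:45, so local arrival = 8:45 PM + 8:45 = 5:30 AM on Jul 9.
Layover = 8:25 AM − 5:30 AM = 2 hours 55 minutes.

2 hours 55 minutes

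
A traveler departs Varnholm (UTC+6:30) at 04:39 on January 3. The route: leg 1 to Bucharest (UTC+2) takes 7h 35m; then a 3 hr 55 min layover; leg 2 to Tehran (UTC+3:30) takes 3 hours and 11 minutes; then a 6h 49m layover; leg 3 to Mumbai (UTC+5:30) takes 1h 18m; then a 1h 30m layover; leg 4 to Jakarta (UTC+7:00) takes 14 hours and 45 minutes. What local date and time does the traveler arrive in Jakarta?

Convert departure to UTC: 04:39 − 6:30 = 22:09 UTC on Jan 2.
Add 7 hours 35 minutes leg 1 → 05:44 UTC (Jan 3).
Add 3 hours 55 minutes layover in Bucharest → 09:39 UTC.
Add 3 hours 11 minutes leg 2 → 12:50 UTC.
Add 6 hours 49 minutes layover in Tehran → 19:39 UTC.
Add 1 hour and 18 minutes leg 3 → 20:57 UTC.
Add 1 hour 30 minutes layover in Mumbai → 22:27 UTC.
Add 14 hours and 45 minutes leg 4 → 13:12 UTC (Jan 4).
Jakarta is UTC+7:00, so local arrival = 13:12 + 7:00 = 20:12 on Jan 4.

20:12 on January 4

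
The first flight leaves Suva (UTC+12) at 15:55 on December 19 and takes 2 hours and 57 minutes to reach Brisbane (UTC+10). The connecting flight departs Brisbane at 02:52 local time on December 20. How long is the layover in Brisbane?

Convert departure to UTC: 15:55 − 12:00 = 03:55 UTC on Dec 19.
Add 2 hours 57 minutes flight time → 06:52 UTC.
Brisbane is UTC+10:00, so local arrival = 06:52 + 10:00 = 16:52 on Dec 19.
Layover = 02:52 − 16:52 (+1 day) = 10 hours.

10 hours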